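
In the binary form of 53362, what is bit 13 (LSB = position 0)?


0b1101000001110010, position 13 = 0

0


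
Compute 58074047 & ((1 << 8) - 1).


58074047 & 255 = 191

191


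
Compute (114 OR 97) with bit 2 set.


Step 1: 114 | 97 = 115
Step 2: 115 | (1 << 2) = 115 | 4 = 119

119


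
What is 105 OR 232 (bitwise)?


0b1101001 | 0b11101000 = 0b11101001 = 233

233


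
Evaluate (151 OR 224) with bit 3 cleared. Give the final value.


Step 1: 151 | 224 = 247
Step 2: 247 & ~(1 << 3) = 247

247


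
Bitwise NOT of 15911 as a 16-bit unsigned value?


~0b11111000100111 = 0b1100000111011000 = 49624 (16-bit unsigned)

49624


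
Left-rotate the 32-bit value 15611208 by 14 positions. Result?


Rotate 0b111011100011010101001000 left by 14 (32-bit) = 0b10001101010100100000000000111011 = 2370961467

2370961467


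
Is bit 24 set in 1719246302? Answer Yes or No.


0b1100110011110011001110111011110, bit 24 = 0. No

No


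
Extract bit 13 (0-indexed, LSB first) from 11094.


0b10101101010110, position 13 = 1

1


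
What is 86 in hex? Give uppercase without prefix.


86 = 56 hex

56


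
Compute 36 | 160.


0b100100 | 0b10100000 = 0b10100100 = 164

164


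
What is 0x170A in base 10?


170A hex = 5898 decimal

5898


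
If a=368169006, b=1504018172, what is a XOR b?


368169006 ^ 1504018172 = 1280618194

1280618194


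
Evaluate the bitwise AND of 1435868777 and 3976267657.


0b1010101100101011001111001101001 & 0b11101101000000010000011110001001 = 0b1000101000000010000011000001001 = 1157694985

1157694985


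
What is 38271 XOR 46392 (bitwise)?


0b1001010101111111 ^ 0b1011010100111000 = 0b10000001000111 = 8263

8263


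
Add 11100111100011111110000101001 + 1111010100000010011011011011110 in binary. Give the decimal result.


11100111100011111110000101001 + 1111010100000010011011011011110 = 10010111011100110011001100000111 = 2540909319

2540909319


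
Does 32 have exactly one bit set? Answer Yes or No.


0b100000. Only one bit set => Yes

Yes


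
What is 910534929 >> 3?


0b110110010001011010100100010001 >> 3 = 0b110110010001011010100100010 = 113816866

113816866


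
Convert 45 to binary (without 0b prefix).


45 = 101101 in binary

101101


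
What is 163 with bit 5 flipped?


163 ^ (1 << 5) = 163 ^ 32 = 131

131


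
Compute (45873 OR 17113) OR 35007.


Step 1: 45873 | 17113 = 62457
Step 2: 62457 | 35007 = 64511

64511


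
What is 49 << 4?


0b110001 << 4 = 0b1100010000 = 784

784


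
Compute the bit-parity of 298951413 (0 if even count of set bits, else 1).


0b10001110100011010001011110101 has 15 ones => parity 1

1


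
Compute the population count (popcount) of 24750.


0b110000010101110 has 7 set bits

7


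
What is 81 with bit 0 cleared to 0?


81 & ~(1 << 0) = 80

80


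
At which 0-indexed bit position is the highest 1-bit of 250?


0b11111010. Highest set bit at position 7

7


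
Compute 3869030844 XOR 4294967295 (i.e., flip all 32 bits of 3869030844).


3869030844 ^ 4294967295 = 425936451

425936451


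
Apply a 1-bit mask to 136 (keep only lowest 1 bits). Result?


136 & 1 = 0

0


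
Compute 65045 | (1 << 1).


65045 | (1 << 1) = 65045 | 2 = 65047

65047


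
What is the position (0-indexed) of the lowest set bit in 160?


0b10100000. Lowest set bit at position 5

5


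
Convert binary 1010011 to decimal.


1010011 in decimal = 83

83


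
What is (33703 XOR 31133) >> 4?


Step 1: 33703 ^ 31133 = 64058
Step 2: 64058 >> 4 = 4003

4003


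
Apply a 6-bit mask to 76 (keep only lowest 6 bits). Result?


76 & 63 = 12

12


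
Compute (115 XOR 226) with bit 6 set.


Step 1: 115 ^ 226 = 145
Step 2: 145 | (1 << 6) = 145 | 64 = 209

209


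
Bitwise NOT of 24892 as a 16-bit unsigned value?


~0b110000100111100 = 0b1001111011000011 = 40643 (16-bit unsigned)

40643


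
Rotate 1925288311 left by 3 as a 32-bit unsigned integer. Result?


Rotate 0b1110010110000011001000101110111 left by 3 (32-bit) = 0b10010110000011001000101110111011 = 2517404603

2517404603


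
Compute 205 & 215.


0b11001101 & 0b11010111 = 0b11000101 = 197

197


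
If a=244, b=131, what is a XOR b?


244 ^ 131 = 119

119


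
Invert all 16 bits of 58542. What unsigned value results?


58542 ^ 65535 = 6993

6993


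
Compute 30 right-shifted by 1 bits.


0b11110 >> 1 = 0b1111 = 15

15


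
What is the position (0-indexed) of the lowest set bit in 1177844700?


0b1000110001101000111101111011100. Lowest set bit at position 2

2


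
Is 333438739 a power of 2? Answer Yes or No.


0b10011110111111101111100010011. Multiple bits set => No

No


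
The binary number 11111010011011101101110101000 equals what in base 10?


11111010011011101101110101000 in decimal = 525196200

525196200


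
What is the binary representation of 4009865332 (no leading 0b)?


4009865332 = 11101111000000011011000001110100 in binary

11101111000000011011000001110100


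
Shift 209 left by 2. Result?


0b11010001 << 2 = 0b1101000100 = 836

836


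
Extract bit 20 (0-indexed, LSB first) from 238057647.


0b1110001100000111100010101111, position 20 = 1

1


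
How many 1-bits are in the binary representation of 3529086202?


0b11010010010110011001010011111010 has 17 set bits

17


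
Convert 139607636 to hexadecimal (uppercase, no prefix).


139607636 = 8523E54 hex

8523E54


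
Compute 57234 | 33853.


0b1101111110010010 | 0b1000010000111101 = 0b1101111110111111 = 57279

57279


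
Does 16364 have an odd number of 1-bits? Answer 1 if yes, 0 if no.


0b11111111101100 has 11 ones => parity 1

1


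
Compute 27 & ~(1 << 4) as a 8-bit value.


27 & ~(1 << 4) = 11

11


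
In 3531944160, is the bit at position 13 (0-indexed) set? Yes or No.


0b11010010100001010011000011100000, bit 13 = 1. Yes

Yes


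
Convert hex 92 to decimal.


92 hex = 146 decimal

146


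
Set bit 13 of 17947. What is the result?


17947 | (1 << 13) = 17947 | 8192 = 26139

26139


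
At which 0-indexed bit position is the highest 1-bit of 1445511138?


0b1010110001010001011111111100010. Highest set bit at position 30

30


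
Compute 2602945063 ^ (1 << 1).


2602945063 ^ (1 << 1) = 2602945063 ^ 2 = 2602945061

2602945061


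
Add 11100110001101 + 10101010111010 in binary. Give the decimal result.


11100110001101 + 10101010111010 = 110010001000111 = 25671

25671


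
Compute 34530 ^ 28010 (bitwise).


0b1000011011100010 ^ 0b110110101101010 = 0b1110101110001000 = 60296

60296


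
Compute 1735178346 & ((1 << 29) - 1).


1735178346 & 536870911 = 124565610

124565610


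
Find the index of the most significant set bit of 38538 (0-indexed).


0b1001011010001010. Highest set bit at position 15

15


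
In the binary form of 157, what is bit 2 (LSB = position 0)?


0b10011101, position 2 = 1

1


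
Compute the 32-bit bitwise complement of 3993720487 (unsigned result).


~0b11101110000010110101011010100111 = 0b10001111101001010100101011000 = 301246808 (32-bit unsigned)

301246808


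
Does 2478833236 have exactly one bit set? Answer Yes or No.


0b10010011101111111111111001010100. Multiple bits set => No

No


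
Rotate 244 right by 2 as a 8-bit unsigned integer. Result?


Rotate 0b11110100 right by 2 (8-bit) = 0b111101 = 61

61


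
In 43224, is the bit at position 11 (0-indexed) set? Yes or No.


0b1010100011011000, bit 11 = 1. Yes

Yes


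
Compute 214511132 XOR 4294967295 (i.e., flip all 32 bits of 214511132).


214511132 ^ 4294967295 = 4080456163

4080456163


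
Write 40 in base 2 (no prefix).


40 = 101000 in binary

101000


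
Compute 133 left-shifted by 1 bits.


0b10000101 << 1 = 0b100001010 = 266

266


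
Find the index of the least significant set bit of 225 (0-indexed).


0b11100001. Lowest set bit at position 0

0


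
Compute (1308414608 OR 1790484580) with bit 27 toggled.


Step 1: 1308414608 | 1790484580 = 1878848244
Step 2: 1878848244 ^ (1 << 27) = 1878848244 ^ 134217728 = 1744630516

1744630516


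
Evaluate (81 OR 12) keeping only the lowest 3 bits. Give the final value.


Step 1: 81 | 12 = 93
Step 2: 93 & 7 = 5

5


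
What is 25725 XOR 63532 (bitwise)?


0b110010001111101 ^ 0b1111100000101100 = 0b1001110001010001 = 40017

40017


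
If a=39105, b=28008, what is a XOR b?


39105 ^ 28008 = 62889

62889


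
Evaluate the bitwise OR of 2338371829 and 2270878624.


0b10001011011000001011100011110101 | 0b10000111010110101101101110100000 = 0b10001111011110101111101111110101 = 2407201781

2407201781


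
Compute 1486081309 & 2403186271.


0b1011000100100111100110100011101 & 0b10001111001111011011011001011111 = 0b1000000100011000010000011101 = 135365661

135365661


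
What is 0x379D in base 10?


379D hex = 14237 decimal

14237


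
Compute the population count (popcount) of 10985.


0b10101011101001 has 8 set bits

8


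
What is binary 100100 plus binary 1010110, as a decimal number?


100100 + 1010110 = 1111010 = 122

122


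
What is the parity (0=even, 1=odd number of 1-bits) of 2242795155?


0b10000101101011100101011010010011 has 16 ones => parity 0

0


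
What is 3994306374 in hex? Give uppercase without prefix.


3994306374 = EE144746 hex

EE144746


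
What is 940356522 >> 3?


0b111000000011001011001110101010 >> 3 = 0b111000000011001011001110101 = 117544565

117544565


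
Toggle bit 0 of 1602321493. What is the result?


1602321493 ^ (1 << 0) = 1602321493 ^ 1 = 1602321492

1602321492


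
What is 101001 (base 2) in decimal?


101001 in decimal = 41

41


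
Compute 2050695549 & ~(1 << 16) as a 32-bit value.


2050695549 & ~(1 << 16) = 2050630013

2050630013


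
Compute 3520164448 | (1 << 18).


3520164448 | (1 << 18) = 3520164448 | 262144 = 3520426592

3520426592


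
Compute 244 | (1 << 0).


244 | (1 << 0) = 244 | 1 = 245

245


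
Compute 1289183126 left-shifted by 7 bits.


0b1001100110101110101111110010110 << 7 = 0b10011001101011101011111100101100000000 = 165015440128

165015440128


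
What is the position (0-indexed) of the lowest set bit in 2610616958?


0b10011011100110101101101001111110. Lowest set bit at position 1

1


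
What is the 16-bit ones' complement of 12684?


12684 ^ 65535 = 52851

52851


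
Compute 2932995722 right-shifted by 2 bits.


0b10101110110100011111011010001010 >> 2 = 0b101011101101000111110110100010 = 733248930

733248930


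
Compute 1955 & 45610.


0b11110100011 & 0b1011001000101010 = 0b1000100010 = 546

546


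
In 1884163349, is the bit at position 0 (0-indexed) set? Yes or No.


0b1110000010011100000110100010101, bit 0 = 1. Yes

Yes


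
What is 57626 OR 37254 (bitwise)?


0b1110000100011010 | 0b1001000110000110 = 0b1111000110011110 = 61854

61854


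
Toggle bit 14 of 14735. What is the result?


14735 ^ (1 << 14) = 14735 ^ 16384 = 31119

31119


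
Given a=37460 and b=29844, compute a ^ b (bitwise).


37460 ^ 29844 = 59072

59072


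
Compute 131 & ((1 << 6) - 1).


131 & 63 = 3

3


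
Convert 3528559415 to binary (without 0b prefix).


3528559415 = 11010010010100011000101100110111 in binary

11010010010100011000101100110111


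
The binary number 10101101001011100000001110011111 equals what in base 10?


10101101001011100000001110011111 in decimal = 2905473951

2905473951


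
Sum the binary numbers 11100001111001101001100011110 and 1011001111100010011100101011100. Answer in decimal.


11100001111001101001100011110 + 1011001111100010011100101011100 = 1110110001011100000110001111010 = 1982729338

1982729338


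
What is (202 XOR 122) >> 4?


Step 1: 202 ^ 122 = 176
Step 2: 176 >> 4 = 11

11


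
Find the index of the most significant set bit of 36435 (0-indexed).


0b1000111001010011. Highest set bit at position 15

15


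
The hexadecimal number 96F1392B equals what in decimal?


96F1392B hex = 2532391211 decimal

2532391211


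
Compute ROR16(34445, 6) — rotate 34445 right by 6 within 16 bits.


Rotate 0b1000011010001101 right by 6 (16-bit) = 0b11011000011010 = 13850

13850


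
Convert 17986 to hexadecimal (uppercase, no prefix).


17986 = 4642 hex

4642


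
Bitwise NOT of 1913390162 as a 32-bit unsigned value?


~0b1110010000011000000010001010010 = 0b10001101111100111111101110101101 = 2381577133 (32-bit unsigned)

2381577133


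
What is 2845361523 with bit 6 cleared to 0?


2845361523 & ~(1 << 6) = 2845361459

2845361459


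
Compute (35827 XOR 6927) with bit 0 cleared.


Step 1: 35827 ^ 6927 = 37116
Step 2: 37116 & ~(1 << 0) = 37116

37116


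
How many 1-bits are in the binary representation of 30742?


0b111100000010110 has 7 set bits

7


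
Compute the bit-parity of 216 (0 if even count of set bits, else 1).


0b11011000 has 4 ones => parity 0

0


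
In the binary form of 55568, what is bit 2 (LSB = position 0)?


0b1101100100010000, position 2 = 0

0


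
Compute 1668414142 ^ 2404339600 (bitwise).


0b1100011011100011111101010111110 ^ 0b10001111010011110100111110010000 = 0b11101100001111101011010100101110 = 3963532590

3963532590


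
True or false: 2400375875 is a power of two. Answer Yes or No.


0b10001111000100101101010001000011. Multiple bits set => No

No


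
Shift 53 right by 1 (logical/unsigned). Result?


0b110101 >> 1 = 0b11010 = 26

26


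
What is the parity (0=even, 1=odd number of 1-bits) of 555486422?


0b100001000111000000110011010110 has 12 ones => parity 0

0


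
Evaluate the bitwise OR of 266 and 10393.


0b100001010 | 0b10100010011001 = 0b10100110011011 = 10651

10651


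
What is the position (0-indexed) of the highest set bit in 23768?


0b101110011011000. Highest set bit at position 14

14


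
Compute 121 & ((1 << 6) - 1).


121 & 63 = 57

57


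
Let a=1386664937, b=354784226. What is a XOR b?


1386664937 ^ 354784226 = 1199783947

1199783947


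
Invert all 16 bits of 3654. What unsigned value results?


3654 ^ 65535 = 61881

61881


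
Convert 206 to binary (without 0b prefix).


206 = 11001110 in binary

11001110


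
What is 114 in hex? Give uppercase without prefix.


114 = 72 hex

72


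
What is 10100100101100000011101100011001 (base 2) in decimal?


10100100101100000011101100011001 in decimal = 2763012889

2763012889


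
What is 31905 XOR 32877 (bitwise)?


0b111110010100001 ^ 0b1000000001101101 = 0b1111110011001100 = 64716

64716


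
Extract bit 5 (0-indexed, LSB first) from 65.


0b1000001, position 5 = 0

0


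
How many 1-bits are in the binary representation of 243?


0b11110011 has 6 set bits

6


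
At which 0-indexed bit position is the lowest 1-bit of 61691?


0b1111000011111011. Lowest set bit at position 0

0


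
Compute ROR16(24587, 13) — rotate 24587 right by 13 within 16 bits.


Rotate 0b110000000001011 right by 13 (16-bit) = 0b1011011 = 91

91


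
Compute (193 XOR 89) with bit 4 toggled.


Step 1: 193 ^ 89 = 152
Step 2: 152 ^ (1 << 4) = 152 ^ 16 = 136

136


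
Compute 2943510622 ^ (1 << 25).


2943510622 ^ (1 << 25) = 2943510622 ^ 33554432 = 2909956190

2909956190


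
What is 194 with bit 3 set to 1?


194 | (1 << 3) = 194 | 8 = 202

202


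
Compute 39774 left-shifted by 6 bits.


0b1001101101011110 << 6 = 0b1001101101011110000000 = 2545536

2545536


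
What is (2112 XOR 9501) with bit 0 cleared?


Step 1: 2112 ^ 9501 = 11613
Step 2: 11613 & ~(1 << 0) = 11612

11612


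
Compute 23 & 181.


0b10111 & 0b10110101 = 0b10101 = 21

21


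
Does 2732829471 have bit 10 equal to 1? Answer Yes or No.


0b10100010111000111010101100011111, bit 10 = 0. No

No


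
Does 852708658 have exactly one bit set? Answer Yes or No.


0b110010110100110100110100110010. Multiple bits set => No

No


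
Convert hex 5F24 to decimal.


5F24 hex = 24356 decimal

24356


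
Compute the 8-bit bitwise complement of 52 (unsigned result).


~0b110100 = 0b11001011 = 203 (8-bit unsigned)

203


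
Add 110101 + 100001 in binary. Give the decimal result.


110101 + 100001 = 1010110 = 86

86


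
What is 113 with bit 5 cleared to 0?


113 & ~(1 << 5) = 81

81


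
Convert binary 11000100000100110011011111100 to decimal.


11000100000100110011011111100 in decimal = 411199228

411199228


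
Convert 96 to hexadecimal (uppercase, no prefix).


96 = 60 hex

60


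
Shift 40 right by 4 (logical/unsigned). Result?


0b101000 >> 4 = 0b10 = 2

2


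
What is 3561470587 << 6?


0b11010100010001111011101001111011 << 6 = 0b11010100010001111011101001111011000000 = 227934117568

227934117568


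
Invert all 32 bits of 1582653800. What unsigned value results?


1582653800 ^ 4294967295 = 2712313495

2712313495


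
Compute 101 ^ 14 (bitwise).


0b1100101 ^ 0b1110 = 0b1101011 = 107

107


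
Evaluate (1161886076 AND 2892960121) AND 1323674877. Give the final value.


Step 1: 1161886076 & 2892960121 = 71307640
Step 2: 71307640 & 1323674877 = 71303288

71303288


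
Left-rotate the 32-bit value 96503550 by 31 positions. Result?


Rotate 0b101110000001000011011111110 left by 31 (32-bit) = 0b10111000000100001101111111 = 48251775

48251775


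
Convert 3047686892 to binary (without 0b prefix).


3047686892 = 10110101101010000000001011101100 in binary

10110101101010000000001011101100


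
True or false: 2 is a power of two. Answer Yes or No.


0b10. Only one bit set => Yes

Yes


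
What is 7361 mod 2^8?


7361 & 255 = 193

193


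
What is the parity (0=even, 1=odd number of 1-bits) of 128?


0b10000000 has 1 ones => parity 1

1


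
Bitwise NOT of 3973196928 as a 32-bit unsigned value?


~0b11101100110100100010110010000000 = 0b10011001011011101001101111111 = 321770367 (32-bit unsigned)

321770367


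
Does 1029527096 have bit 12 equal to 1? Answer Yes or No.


0b111101010111010101011000111000, bit 12 = 1. Yes

Yes


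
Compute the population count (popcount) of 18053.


0b100011010000101 has 6 set bits

6


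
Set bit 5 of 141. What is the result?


141 | (1 << 5) = 141 | 32 = 173

173


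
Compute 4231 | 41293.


0b1000010000111 | 0b1010000101001101 = 0b1011000111001111 = 45519

45519


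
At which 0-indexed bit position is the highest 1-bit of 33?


0b100001. Highest set bit at position 5

5


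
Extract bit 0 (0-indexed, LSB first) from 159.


0b10011111, position 0 = 1

1


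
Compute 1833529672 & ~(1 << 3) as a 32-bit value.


1833529672 & ~(1 << 3) = 1833529664

1833529664


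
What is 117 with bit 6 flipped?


117 ^ (1 << 6) = 117 ^ 64 = 53

53


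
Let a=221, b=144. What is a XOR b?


221 ^ 144 = 77

77


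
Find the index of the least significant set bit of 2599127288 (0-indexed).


0b10011010111010111000100011111000. Lowest set bit at position 3

3


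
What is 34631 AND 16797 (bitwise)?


0b1000011101000111 & 0b100000110011101 = 0b100000101 = 261

261


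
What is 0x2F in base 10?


2F hex = 47 decimal

47


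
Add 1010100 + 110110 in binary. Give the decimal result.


1010100 + 110110 = 10001010 = 138

138


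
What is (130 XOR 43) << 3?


Step 1: 130 ^ 43 = 169
Step 2: 169 << 3 = 1352

1352


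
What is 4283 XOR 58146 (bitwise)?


0b1000010111011 ^ 0b1110001100100010 = 0b1111001110011001 = 62361

62361


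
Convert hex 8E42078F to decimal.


8E42078F hex = 2386691983 decimal

2386691983


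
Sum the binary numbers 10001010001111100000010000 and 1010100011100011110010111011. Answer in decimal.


10001010001111100000010000 + 1010100011100011110010111011 = 1100101101110011010011001011 = 213333195

213333195


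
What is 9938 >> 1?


0b10011011010010 >> 1 = 0b1001101101001 = 4969

4969


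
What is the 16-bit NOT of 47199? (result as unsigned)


~0b1011100001011111 = 0b100011110100000 = 18336 (16-bit unsigned)

18336


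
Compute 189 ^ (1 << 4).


189 ^ (1 << 4) = 189 ^ 16 = 173

173


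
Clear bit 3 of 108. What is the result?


108 & ~(1 << 3) = 100

100


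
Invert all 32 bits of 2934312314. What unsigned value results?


2934312314 ^ 4294967295 = 1360654981

1360654981


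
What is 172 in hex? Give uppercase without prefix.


172 = AC hex

AC


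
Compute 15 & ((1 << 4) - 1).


15 & 15 = 15

15


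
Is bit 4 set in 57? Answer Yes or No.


0b111001, bit 4 = 1. Yes

Yes


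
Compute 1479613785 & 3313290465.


0b1011000001100010001110101011001 & 0b11000101011111001100110011100001 = 0b1000000001100000000110001000001 = 1076890689

1076890689


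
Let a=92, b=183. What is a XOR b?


92 ^ 183 = 235

235


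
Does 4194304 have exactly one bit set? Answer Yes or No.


0b10000000000000000000000. Only one bit set => Yes

Yes


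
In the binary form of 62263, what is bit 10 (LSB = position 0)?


0b1111001100110111, position 10 = 0

0


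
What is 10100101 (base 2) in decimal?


10100101 in decimal = 165

165


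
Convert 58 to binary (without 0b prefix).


58 = 111010 in binary

111010


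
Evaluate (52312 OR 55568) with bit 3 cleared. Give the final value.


Step 1: 52312 | 55568 = 56664
Step 2: 56664 & ~(1 << 3) = 56656

56656


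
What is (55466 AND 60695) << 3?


Step 1: 55466 & 60695 = 51202
Step 2: 51202 << 3 = 409616

409616


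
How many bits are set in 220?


0b11011100 has 5 set bits

5


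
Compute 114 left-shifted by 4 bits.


0b1110010 << 4 = 0b11100100000 = 1824

1824


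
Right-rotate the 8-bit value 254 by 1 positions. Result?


Rotate 0b11111110 right by 1 (8-bit) = 0b1111111 = 127

127


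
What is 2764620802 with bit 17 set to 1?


2764620802 | (1 << 17) = 2764620802 | 131072 = 2764751874

2764751874


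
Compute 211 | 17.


0b11010011 | 0b10001 = 0b11010011 = 211

211


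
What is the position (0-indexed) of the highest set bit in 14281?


0b11011111001001. Highest set bit at position 13

13


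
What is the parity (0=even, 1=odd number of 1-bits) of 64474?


0b1111101111011010 has 12 ones => parity 0

0


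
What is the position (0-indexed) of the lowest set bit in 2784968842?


0b10100101111111110100000010001010. Lowest set bit at position 1

1


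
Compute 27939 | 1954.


0b110110100100011 | 0b11110100010 = 0b110111110100011 = 28579

28579


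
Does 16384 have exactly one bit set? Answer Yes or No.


0b100000000000000. Only one bit set => Yes

Yes


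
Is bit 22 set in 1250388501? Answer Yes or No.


0b1001010100001110110101000010101, bit 22 = 0. No

No


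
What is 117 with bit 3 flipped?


117 ^ (1 << 3) = 117 ^ 8 = 125

125


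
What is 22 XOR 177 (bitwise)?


0b10110 ^ 0b10110001 = 0b10100111 = 167

167


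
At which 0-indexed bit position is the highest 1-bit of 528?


0b1000010000. Highest set bit at position 9

9


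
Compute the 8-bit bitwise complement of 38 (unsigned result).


~0b100110 = 0b11011001 = 217 (8-bit unsigned)

217


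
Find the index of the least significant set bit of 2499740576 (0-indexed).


0b10010100111111110000001110100000. Lowest set bit at position 5

5


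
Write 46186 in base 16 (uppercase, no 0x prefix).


46186 = B46A hex

B46A


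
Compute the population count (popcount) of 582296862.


0b100010101101010010010100011110 has 14 set bits

14


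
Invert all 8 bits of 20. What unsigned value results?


20 ^ 255 = 235

235


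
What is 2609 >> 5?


0b101000110001 >> 5 = 0b1010001 = 81

81


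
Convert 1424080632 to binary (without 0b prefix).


1424080632 = 1010100111000011011111011111000 in binary

1010100111000011011111011111000


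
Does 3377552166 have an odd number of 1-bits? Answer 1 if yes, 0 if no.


0b11001001010100010101101100100110 has 15 ones => parity 1

1


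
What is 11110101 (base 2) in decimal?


11110101 in decimal = 245

245


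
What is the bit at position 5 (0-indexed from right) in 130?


0b10000010, position 5 = 0

0


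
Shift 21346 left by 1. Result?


0b101001101100010 << 1 = 0b1010011011000100 = 42692

42692


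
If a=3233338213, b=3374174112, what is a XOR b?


3233338213 ^ 3374174112 = 161815749

161815749


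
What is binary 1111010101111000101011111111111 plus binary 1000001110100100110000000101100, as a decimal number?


1111010101111000101011111111111 + 1000001110100100110000000101100 = 10111100100011101011100000101011 = 3163469867

3163469867


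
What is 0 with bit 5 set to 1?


0 | (1 << 5) = 0 | 32 = 32

32


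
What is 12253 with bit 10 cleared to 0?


12253 & ~(1 << 10) = 11229

11229


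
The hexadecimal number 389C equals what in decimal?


389C hex = 14492 decimal

14492


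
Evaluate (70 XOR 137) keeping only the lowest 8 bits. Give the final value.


Step 1: 70 ^ 137 = 207
Step 2: 207 & 255 = 207

207


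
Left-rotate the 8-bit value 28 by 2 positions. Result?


Rotate 0b11100 left by 2 (8-bit) = 0b1110000 = 112

112


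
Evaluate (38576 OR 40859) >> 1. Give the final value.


Step 1: 38576 | 40859 = 40891
Step 2: 40891 >> 1 = 20445

20445


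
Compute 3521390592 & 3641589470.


0b11010001111001000010100000000000 & 0b11011001000011100011111011011110 = 0b11010001000001000010100000000000 = 3506710528

3506710528


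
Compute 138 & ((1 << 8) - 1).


138 & 255 = 138

138


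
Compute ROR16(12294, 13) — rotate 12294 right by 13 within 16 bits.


Rotate 0b11000000000110 right by 13 (16-bit) = 0b1000000000110001 = 32817

32817


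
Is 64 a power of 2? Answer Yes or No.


0b1000000. Only one bit set => Yes

Yes


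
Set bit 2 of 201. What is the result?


201 | (1 << 2) = 201 | 4 = 205

205


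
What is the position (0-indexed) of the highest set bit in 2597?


0b101000100101. Highest set bit at position 11

11


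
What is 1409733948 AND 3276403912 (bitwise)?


0b1010100000001101101010100111100 & 0b11000011010010011111010011001000 = 0b1000000000000001101010000001000 = 1073796104

1073796104


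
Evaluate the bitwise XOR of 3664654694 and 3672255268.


0b11011010011011100011000101100110 ^ 0b11011010111000100010101100100100 = 0b100011000001101001000010 = 9181762

9181762


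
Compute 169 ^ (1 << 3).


169 ^ (1 << 3) = 169 ^ 8 = 161

161


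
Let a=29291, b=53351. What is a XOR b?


29291 ^ 53351 = 41484

41484


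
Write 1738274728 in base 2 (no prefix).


1738274728 = 1100111100110111111011110101000 in binary

1100111100110111111011110101000


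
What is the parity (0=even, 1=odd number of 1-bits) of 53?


0b110101 has 4 ones => parity 0

0


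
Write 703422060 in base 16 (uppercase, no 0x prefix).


703422060 = 29ED5E6C hex

29ED5E6C


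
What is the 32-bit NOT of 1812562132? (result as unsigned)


~0b1101100000010011000000011010100 = 0b10010011111101100111111100101011 = 2482405163 (32-bit unsigned)

2482405163


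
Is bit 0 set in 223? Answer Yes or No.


0b11011111, bit 0 = 1. Yes

Yes


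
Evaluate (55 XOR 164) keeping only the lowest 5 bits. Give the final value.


Step 1: 55 ^ 164 = 147
Step 2: 147 & 31 = 19

19


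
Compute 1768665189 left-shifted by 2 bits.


0b1101001011010111011000001100101 << 2 = 0b110100101101011101100000110010100 = 7074660756

7074660756


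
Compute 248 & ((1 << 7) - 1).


248 & 127 = 120

120


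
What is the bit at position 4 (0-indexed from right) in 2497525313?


0b10010100110111010011011001000001, position 4 = 0

0


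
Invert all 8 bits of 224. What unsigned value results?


224 ^ 255 = 31

31


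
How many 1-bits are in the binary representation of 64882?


0b1111110101110010 has 11 set bits

11


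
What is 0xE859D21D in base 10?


E859D21D hex = 3898200605 decimal

3898200605


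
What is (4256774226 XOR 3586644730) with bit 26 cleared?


Step 1: 4256774226 ^ 3586644730 = 679404200
Step 2: 679404200 & ~(1 << 26) = 679404200

679404200


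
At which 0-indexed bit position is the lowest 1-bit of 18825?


0b100100110001001. Lowest set bit at position 0

0


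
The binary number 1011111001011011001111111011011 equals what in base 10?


1011111001011011001111111011011 in decimal = 1596825563

1596825563


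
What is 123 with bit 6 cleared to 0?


123 & ~(1 << 6) = 59

59


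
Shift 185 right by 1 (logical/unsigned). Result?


0b10111001 >> 1 = 0b1011100 = 92

92


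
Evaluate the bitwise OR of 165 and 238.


0b10100101 | 0b11101110 = 0b11101111 = 239

239


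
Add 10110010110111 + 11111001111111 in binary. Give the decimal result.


10110010110111 + 11111001111111 = 110101100110110 = 27446

27446


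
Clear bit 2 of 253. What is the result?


253 & ~(1 << 2) = 249

249


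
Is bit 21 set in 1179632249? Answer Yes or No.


0b1000110010011111100001001111001, bit 21 = 0. No

No


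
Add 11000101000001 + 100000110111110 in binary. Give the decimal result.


11000101000001 + 100000110111110 = 111001011111111 = 29439

29439


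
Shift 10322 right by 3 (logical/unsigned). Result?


0b10100001010010 >> 3 = 0b10100001010 = 1290

1290


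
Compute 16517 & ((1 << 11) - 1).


16517 & 2047 = 133

133


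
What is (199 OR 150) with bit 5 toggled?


Step 1: 199 | 150 = 215
Step 2: 215 ^ (1 << 5) = 215 ^ 32 = 247

247


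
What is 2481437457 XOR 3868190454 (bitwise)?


0b10010011111001111011101100010001 ^ 0b11100110100011111110011011110110 = 0b1110101011010000101110111100111 = 1969774055

1969774055


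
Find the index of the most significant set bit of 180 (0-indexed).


0b10110100. Highest set bit at position 7

7


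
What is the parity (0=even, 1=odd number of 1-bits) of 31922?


0b111110010110010 has 9 ones => parity 1

1


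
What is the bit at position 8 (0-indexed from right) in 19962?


0b100110111111010, position 8 = 1

1


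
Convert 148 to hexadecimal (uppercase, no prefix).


148 = 94 hex

94


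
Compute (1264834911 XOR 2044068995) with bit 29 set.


Step 1: 1264834911 ^ 2044068995 = 850779612
Step 2: 850779612 | (1 << 29) = 850779612 | 536870912 = 850779612

850779612


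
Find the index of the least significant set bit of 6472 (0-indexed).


0b1100101001000. Lowest set bit at position 3

3


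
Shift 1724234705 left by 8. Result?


0b1100110110001011011101111010001 << 8 = 0b110011011000101101110111101000100000000 = 441404084480

441404084480


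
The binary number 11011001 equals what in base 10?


11011001 in decimal = 217

217


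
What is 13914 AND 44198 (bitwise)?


0b11011001011010 & 0b1010110010100110 = 0b10010000000010 = 9218

9218


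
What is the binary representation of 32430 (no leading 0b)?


32430 = 111111010101110 in binary

111111010101110


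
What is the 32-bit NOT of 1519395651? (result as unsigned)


~0b1011010100100000010001101000011 = 0b10100101011011111101110010111100 = 2775571644 (32-bit unsigned)

2775571644


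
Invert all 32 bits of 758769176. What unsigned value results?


758769176 ^ 4294967295 = 3536198119

3536198119


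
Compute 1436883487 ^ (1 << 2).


1436883487 ^ (1 << 2) = 1436883487 ^ 4 = 1436883483

1436883483


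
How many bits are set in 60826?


0b1110110110011010 has 10 set bits

10


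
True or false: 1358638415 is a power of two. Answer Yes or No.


0b1010000111110110010110101001111. Multiple bits set => No

No


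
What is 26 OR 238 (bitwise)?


0b11010 | 0b11101110 = 0b11111110 = 254

254


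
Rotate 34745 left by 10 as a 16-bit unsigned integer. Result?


Rotate 0b1000011110111001 left by 10 (16-bit) = 0b1110011000011110 = 58910

58910


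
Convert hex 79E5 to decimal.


79E5 hex = 31205 decimal

31205


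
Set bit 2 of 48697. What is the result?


48697 | (1 << 2) = 48697 | 4 = 48701

48701


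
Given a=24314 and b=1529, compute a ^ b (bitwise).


24314 ^ 1529 = 23299

23299


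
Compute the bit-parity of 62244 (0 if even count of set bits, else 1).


0b1111001100100100 has 8 ones => parity 0

0


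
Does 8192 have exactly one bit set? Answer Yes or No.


0b10000000000000. Only one bit set => Yes

Yes


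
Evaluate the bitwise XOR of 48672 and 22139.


0b1011111000100000 ^ 0b101011001111011 = 0b1110100001011011 = 59483

59483


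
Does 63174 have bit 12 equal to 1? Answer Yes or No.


0b1111011011000110, bit 12 = 1. Yes

Yes


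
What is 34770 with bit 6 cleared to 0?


34770 & ~(1 << 6) = 34706

34706


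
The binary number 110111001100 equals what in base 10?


110111001100 in decimal = 3532

3532


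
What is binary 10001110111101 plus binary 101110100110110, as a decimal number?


10001110111101 + 101110100110110 = 1000000011110011 = 33011

33011


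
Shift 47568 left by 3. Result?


0b1011100111010000 << 3 = 0b1011100111010000000 = 380544

380544


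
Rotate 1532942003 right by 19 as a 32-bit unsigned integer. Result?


Rotate 0b1011011010111101101011010110011 right by 19 (32-bit) = 0b11011010110101100110101101101011 = 3671485291

3671485291


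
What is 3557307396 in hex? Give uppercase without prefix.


3557307396 = D4083404 hex

D4083404


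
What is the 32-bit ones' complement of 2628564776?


2628564776 ^ 4294967295 = 1666402519

1666402519


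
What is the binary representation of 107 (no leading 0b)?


107 = 1101011 in binary

1101011


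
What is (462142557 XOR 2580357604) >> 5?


Step 1: 462142557 ^ 2580357604 = 2185665977
Step 2: 2185665977 >> 5 = 68302061

68302061


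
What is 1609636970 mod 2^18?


1609636970 & 262143 = 72810

72810


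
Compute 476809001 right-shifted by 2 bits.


0b11100011010111000011100101001 >> 2 = 0b111000110101110000111001010 = 119202250

119202250


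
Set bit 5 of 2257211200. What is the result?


2257211200 | (1 << 5) = 2257211200 | 32 = 2257211232

2257211232


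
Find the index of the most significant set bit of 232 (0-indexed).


0b11101000. Highest set bit at position 7

7


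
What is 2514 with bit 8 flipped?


2514 ^ (1 << 8) = 2514 ^ 256 = 2258

2258


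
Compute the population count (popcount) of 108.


0b1101100 has 4 set bits

4


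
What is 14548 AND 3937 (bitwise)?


0b11100011010100 & 0b111101100001 = 0b100001000000 = 2112

2112


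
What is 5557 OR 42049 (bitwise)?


0b1010110110101 | 0b1010010001000001 = 0b1011010111110101 = 46581

46581


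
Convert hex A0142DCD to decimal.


A0142DCD hex = 2685677005 decimal

2685677005


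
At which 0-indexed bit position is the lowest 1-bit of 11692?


0b10110110101100. Lowest set bit at position 2

2


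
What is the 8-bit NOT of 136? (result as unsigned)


~0b10001000 = 0b1110111 = 119 (8-bit unsigned)

119


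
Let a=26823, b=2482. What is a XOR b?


26823 ^ 2482 = 24949

24949


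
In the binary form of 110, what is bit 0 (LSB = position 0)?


0b1101110, position 0 = 0

0


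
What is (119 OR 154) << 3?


Step 1: 119 | 154 = 255
Step 2: 255 << 3 = 2040

2040


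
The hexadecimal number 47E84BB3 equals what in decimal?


47E84BB3 hex = 1206406067 decimal

1206406067


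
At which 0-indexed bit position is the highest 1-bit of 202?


0b11001010. Highest set bit at position 7

7


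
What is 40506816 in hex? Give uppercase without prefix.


40506816 = 26A15C0 hex

26A15C0


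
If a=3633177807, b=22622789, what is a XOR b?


3633177807 ^ 22622789 = 3654604426

3654604426


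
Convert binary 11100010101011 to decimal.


11100010101011 in decimal = 14507

14507


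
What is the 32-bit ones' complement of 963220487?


963220487 ^ 4294967295 = 3331746808

3331746808


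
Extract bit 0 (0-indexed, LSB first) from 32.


0b100000, position 0 = 0

0


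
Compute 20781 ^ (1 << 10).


20781 ^ (1 << 10) = 20781 ^ 1024 = 21805

21805


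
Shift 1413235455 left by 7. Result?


0b1010100001111000100001011111111 << 7 = 0b10101000011110001000010111111110000000 = 180894138240

180894138240


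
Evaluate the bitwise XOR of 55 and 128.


0b110111 ^ 0b10000000 = 0b10110111 = 183

183


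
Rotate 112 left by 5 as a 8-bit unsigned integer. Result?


Rotate 0b1110000 left by 5 (8-bit) = 0b1110 = 14

14


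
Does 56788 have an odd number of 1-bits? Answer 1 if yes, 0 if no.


0b1101110111010100 has 10 ones => parity 0

0


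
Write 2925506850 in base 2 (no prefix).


2925506850 = 10101110010111111011000100100010 in binary

10101110010111111011000100100010


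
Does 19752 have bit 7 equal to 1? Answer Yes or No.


0b100110100101000, bit 7 = 0. No

No


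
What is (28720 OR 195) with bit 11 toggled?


Step 1: 28720 | 195 = 28915
Step 2: 28915 ^ (1 << 11) = 28915 ^ 2048 = 30963

30963


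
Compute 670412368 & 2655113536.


0b100111111101011010111001010000 & 0b10011110010000011101000101000000 = 0b110010000011000000001000000 = 104955968

104955968


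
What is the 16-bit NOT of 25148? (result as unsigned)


~0b110001000111100 = 0b1001110111000011 = 40387 (16-bit unsigned)

40387


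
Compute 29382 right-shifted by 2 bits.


0b111001011000110 >> 2 = 0b1110010110001 = 7345

7345


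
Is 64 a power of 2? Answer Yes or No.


0b1000000. Only one bit set => Yes

Yes


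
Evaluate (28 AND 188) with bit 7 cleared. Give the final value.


Step 1: 28 & 188 = 28
Step 2: 28 & ~(1 << 7) = 28

28


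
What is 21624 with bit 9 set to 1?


21624 | (1 << 9) = 21624 | 512 = 22136

22136


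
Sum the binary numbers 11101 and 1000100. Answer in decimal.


11101 + 1000100 = 1100001 = 97

97


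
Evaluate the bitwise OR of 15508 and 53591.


0b11110010010100 | 0b1101000101010111 = 0b1111110111010111 = 64983

64983


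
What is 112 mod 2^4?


112 & 15 = 0

0


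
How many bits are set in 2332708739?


0b10001011000010100100111110000011 has 14 set bits

14


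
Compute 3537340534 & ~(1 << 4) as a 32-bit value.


3537340534 & ~(1 << 4) = 3537340518

3537340518


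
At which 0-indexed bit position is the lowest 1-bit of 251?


0b11111011. Lowest set bit at position 0

0


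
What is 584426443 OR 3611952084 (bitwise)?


0b100010110101011010001111001011 | 0b11010111010010100000001111010100 = 0b11110111110111111010001111011111 = 4158628831

4158628831


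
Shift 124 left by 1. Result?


0b1111100 << 1 = 0b11111000 = 248

248


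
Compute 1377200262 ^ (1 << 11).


1377200262 ^ (1 << 11) = 1377200262 ^ 2048 = 1377198214

1377198214


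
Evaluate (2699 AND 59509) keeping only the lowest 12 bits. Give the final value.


Step 1: 2699 & 59509 = 2049
Step 2: 2049 & 4095 = 2049

2049
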